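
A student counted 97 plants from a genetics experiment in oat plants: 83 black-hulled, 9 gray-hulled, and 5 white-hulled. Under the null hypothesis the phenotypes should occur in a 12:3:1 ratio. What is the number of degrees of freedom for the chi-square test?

A goodness-of-fit test with 3 phenotype classes has df = 3 − 1 = 2.

2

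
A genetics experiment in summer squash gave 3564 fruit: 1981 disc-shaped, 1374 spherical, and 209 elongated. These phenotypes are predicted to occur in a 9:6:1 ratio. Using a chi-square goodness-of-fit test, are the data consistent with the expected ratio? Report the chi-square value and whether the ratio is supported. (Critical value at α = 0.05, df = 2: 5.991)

2.182; consistent

Expected counts for N = 3564 under a 9:6:1 ratio (total parts = 16):
  disc-shaped: 3564 × 9/16 = 2004.75
  spherical: 3564 × 6/16 = 1336.5
  elongated: 3564 × 1/16 = 222.75
χ² = Σ (O − E)² / E
  disc-shaped: (1981 − 2004.75)² / 2004.75 = 0.2814
  spherical: (1374 − 1336.5)² / 1336.5 = 1.0522
  elongated: (209 − 222.75)² / 222.75 = 0.8488
χ² = 0.2814 + 1.0522 + 0.8488 = 2.1824 ≈ 2.182
Degrees of freedom = 3 − 1 = 2; critical value at α = 0.05 is 5.991.
Since 2.182 < 5.991, we fail to reject the null hypothesis — the data are consistent with the 9:6:1 ratio.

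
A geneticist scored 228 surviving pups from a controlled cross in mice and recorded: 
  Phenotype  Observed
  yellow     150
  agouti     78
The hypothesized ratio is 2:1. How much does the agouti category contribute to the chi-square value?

0.053

Total ratio parts = 3. Expected numbers out of 228:
  yellow: 228 × 2/3 = 152
  agouti: 228 × 1/3 = 76
Contribution of agouti: (78 − 76)² / 76 = 0.0526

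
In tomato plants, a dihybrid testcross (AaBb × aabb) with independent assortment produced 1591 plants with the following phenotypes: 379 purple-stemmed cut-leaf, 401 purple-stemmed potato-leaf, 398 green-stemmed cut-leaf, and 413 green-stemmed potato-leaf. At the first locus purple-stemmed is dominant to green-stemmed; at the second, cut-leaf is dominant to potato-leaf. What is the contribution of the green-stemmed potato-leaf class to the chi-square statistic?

A dihybrid testcross with independent assortment gives a 1:1:1:1 ratio.
Total ratio parts = 4. Expected numbers out of 1591:
  purple-stemmed cut-leaf: 1591 × 1/4 = 397.75
  purple-stemmed potato-leaf: 1591 × 1/4 = 397.75
  green-stemmed cut-leaf: 1591 × 1/4 = 397.75
  green-stemmed potato-leaf: 1591 × 1/4 = 397.75
Contribution of green-stemmed potato-leaf: (413 − 397.75)² / 397.75 = 0.5847

0.585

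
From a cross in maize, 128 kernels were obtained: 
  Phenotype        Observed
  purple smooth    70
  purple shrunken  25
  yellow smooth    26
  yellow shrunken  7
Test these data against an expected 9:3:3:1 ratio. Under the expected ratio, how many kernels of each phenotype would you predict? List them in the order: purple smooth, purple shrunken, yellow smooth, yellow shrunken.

72, 24, 24, 8

Under the 9:3:3:1 hypothesis (Σ ratio = 16, N = 128):
  purple smooth: 128 × 9/16 = 72
  purple shrunken: 128 × 3/16 = 24
  yellow smooth: 128 × 3/16 = 24
  yellow shrunken: 128 × 1/16 = 8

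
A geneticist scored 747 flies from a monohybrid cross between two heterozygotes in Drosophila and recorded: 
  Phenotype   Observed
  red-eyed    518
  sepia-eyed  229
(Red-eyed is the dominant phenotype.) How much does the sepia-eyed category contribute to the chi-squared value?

9.559

For a monohybrid cross between heterozygotes with complete dominance, the expected phenotypic ratio is 3:1.
Under the 3:1 hypothesis (Σ ratio = 4, N = 747):
  red-eyed: 747 × 3/4 = 560.25
  sepia-eyed: 747 × 1/4 = 186.75
Contribution of sepia-eyed: (229 − 186.75)² / 186.75 = 9.5586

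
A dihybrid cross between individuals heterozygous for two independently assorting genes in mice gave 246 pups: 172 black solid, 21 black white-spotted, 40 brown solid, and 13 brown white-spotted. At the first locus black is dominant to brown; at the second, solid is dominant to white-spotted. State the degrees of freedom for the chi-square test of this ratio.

3

A dihybrid F₂ with independent assortment and complete dominance at both loci gives a 9:3:3:1 phenotypic ratio.
A goodness-of-fit test with 4 phenotype classes has df = 4 − 1 = 3.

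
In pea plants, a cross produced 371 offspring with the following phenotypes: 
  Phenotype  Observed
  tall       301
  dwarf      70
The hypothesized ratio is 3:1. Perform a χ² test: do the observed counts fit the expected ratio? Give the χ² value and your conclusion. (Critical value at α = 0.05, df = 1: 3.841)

7.440; not consistent

Expected counts for N = 371 under a 3:1 ratio (total parts = 4):
  tall: 371 × 3/4 = 278.25
  dwarf: 371 × 1/4 = 92.75
χ² = Σ (O − E)² / E
  tall: (301 − 278.25)² / 278.25 = 1.8601
  dwarf: (70 − 92.75)² / 92.75 = 5.5802
χ² = 1.8601 + 5.5802 = 7.4403 ≈ 7.440
Degrees of freedom = 2 − 1 = 1; critical value at α = 0.05 is 3.841.
Since 7.440 > 3.841, we reject the null hypothesis — the data do not fit the 3:1 ratio.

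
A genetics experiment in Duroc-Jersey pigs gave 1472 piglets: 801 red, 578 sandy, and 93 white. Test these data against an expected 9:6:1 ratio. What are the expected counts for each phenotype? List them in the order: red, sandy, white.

Expected counts for N = 1472 under a 9:6:1 ratio (total parts = 16):
  red: 1472 × 9/16 = 828
  sandy: 1472 × 6/16 = 552
  white: 1472 × 1/16 = 92

828, 552, 92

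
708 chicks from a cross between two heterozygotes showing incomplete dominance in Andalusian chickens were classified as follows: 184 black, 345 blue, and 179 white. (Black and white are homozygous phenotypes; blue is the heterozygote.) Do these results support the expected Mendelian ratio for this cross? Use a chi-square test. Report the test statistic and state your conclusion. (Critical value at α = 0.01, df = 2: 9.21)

With incomplete dominance, a heterozygote × heterozygote cross gives a 1:2:1 phenotypic ratio.
Expected counts for N = 708 under a 1:2:1 ratio (total parts = 4):
  black: 708 × 1/4 = 177
  blue: 708 × 2/4 = 354
  white: 708 × 1/4 = 177
χ² = Σ (O − E)² / E
  black: (184 − 177)² / 177 = 0.2768
  blue: (345 − 354)² / 354 = 0.2288
  white: (179 − 177)² / 177 = 0.0226
χ² = 0.2768 + 0.2288 + 0.0226 = 0.5282 ≈ 0.528
Degrees of freedom = 3 − 1 = 2; critical value at α = 0.01 is 9.21.
Since 0.528 < 9.21, we fail to reject the null hypothesis — the data are consistent with the 1:2:1 ratio.

0.528; consistent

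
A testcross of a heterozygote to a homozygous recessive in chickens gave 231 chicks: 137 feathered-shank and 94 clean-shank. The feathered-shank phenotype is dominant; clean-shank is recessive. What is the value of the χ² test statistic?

8.004

A testcross of a heterozygote (Aa × aa) gives a 1:1 phenotypic ratio.
Total ratio parts = 2. Expected numbers out of 231:
  feathered-shank: 231 × 1/2 = 115.5
  clean-shank: 231 × 1/2 = 115.5
χ² = Σ (O − E)² / E
  feathered-shank: (137 − 115.5)² / 115.5 = 4.0022
  clean-shank: (94 − 115.5)² / 115.5 = 4.0022
χ² = 4.0022 + 4.0022 = 8.0044 ≈ 8.004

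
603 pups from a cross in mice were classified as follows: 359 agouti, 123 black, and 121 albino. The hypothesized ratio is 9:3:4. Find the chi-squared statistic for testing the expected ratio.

7.902

The 9:3:4 ratio has 16 parts, so with N = 603 the expected counts are:
  agouti: 603 × 9/16 = 339.1875
  black: 603 × 3/16 = 113.0625
  albino: 603 × 4/16 = 150.75
χ² = Σ (O − E)² / E
  agouti: (359 − 339.1875)² / 339.1875 = 1.1573
  black: (123 − 113.0625)² / 113.0625 = 0.8734
  albino: (121 − 150.75)² / 150.75 = 5.8711
χ² = 1.1573 + 0.8734 + 5.8711 = 7.9018 ≈ 7.902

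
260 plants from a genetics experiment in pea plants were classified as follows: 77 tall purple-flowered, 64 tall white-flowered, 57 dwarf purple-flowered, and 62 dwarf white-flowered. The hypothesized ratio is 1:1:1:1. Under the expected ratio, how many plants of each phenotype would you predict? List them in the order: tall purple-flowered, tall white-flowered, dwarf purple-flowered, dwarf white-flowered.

65, 65, 65, 65

Total ratio parts = 4. Expected numbers out of 260:
  tall purple-flowered: 260 × 1/4 = 65
  tall white-flowered: 260 × 1/4 = 65
  dwarf purple-flowered: 260 × 1/4 = 65
  dwarf white-flowered: 260 × 1/4 = 65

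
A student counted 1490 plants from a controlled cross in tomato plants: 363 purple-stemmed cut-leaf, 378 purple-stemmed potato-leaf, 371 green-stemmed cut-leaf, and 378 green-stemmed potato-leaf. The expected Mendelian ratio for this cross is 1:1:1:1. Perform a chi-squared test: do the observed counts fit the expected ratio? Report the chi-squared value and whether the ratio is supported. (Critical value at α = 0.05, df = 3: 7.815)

Expected counts for N = 1490 under a 1:1:1:1 ratio (total parts = 4):
  purple-stemmed cut-leaf: 1490 × 1/4 = 372.5
  purple-stemmed potato-leaf: 1490 × 1/4 = 372.5
  green-stemmed cut-leaf: 1490 × 1/4 = 372.5
  green-stemmed potato-leaf: 1490 × 1/4 = 372.5
χ² = Σ (O − E)² / E
  purple-stemmed cut-leaf: (363 − 372.5)² / 372.5 = 0.2423
  purple-stemmed potato-leaf: (378 − 372.5)² / 372.5 = 0.0812
  green-stemmed cut-leaf: (371 − 372.5)² / 372.5 = 0.0060
  green-stemmed potato-leaf: (378 − 372.5)² / 372.5 = 0.0812
χ² = 0.2423 + 0.0812 + 0.0060 + 0.0812 = 0.4107 ≈ 0.411
Degrees of freedom = 4 − 1 = 3; critical value at α = 0.05 is 7.815.
Since 0.411 < 7.815, we fail to reject the null hypothesis — the data are consistent with the 1:1:1:1 ratio.

0.411; consistent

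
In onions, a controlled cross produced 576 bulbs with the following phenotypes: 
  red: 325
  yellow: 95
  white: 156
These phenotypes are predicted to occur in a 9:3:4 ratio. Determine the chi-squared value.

2.568

Expected counts for N = 576 under a 9:3:4 ratio (total parts = 16):
  red: 576 × 9/16 = 324
  yellow: 576 × 3/16 = 108
  white: 576 × 4/16 = 144
χ² = Σ (O − E)² / E
  red: (325 − 324)² / 324 = 0.0031
  yellow: (95 − 108)² / 108 = 1.5648
  white: (156 − 144)² / 144 = 1.0000
χ² = 0.0031 + 1.5648 + 1.0000 = 2.5679 ≈ 2.568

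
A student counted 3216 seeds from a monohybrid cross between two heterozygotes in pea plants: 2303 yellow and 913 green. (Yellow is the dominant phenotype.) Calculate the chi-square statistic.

19.703

For a monohybrid cross between heterozygotes with complete dominance, the expected phenotypic ratio is 3:1.
Expected counts for N = 3216 under a 3:1 ratio (total parts = 4):
  yellow: 3216 × 3/4 = 2412
  green: 3216 × 1/4 = 804
χ² = Σ (O − E)² / E
  yellow: (2303 − 2412)² / 2412 = 4.9258
  green: (913 − 804)² / 804 = 14.7774
χ² = 4.9258 + 14.7774 = 19.7032 ≈ 19.703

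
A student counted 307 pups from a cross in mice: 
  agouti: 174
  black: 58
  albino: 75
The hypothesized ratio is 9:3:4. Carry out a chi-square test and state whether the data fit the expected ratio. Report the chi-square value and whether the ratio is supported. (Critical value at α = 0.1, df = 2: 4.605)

Under the 9:3:4 hypothesis (Σ ratio = 16, N = 307):
  agouti: 307 × 9/16 = 172.6875
  black: 307 × 3/16 = 57.5625
  albino: 307 × 4/16 = 76.75
χ² = Σ (O − E)² / E
  agouti: (174 − 172.6875)² / 172.6875 = 0.0100
  black: (58 − 57.5625)² / 57.5625 = 0.0033
  albino: (75 − 76.75)² / 76.75 = 0.0399
χ² = 0.0100 + 0.0033 + 0.0399 = 0.0532 ≈ 0.053
Degrees of freedom = 3 − 1 = 2; critical value at α = 0.1 is 4.605.
Since 0.053 < 4.605, we fail to reject the null hypothesis — the data are consistent with the 9:3:4 ratio.

0.053; consistent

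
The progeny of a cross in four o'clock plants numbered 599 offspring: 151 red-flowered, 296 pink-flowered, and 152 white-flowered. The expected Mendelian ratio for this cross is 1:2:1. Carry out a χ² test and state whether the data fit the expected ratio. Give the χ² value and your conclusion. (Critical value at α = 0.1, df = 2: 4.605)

0.085; consistent

Under the 1:2:1 hypothesis (Σ ratio = 4, N = 599):
  red-flowered: 599 × 1/4 = 149.75
  pink-flowered: 599 × 2/4 = 299.5
  white-flowered: 599 × 1/4 = 149.75
χ² = Σ (O − E)² / E
  red-flowered: (151 − 149.75)² / 149.75 = 0.0104
  pink-flowered: (296 − 299.5)² / 299.5 = 0.0409
  white-flowered: (152 − 149.75)² / 149.75 = 0.0338
χ² = 0.0104 + 0.0409 + 0.0338 = 0.0851 ≈ 0.085
Degrees of freedom = 3 − 1 = 2; critical value at α = 0.1 is 4.605.
Since 0.085 < 4.605, we fail to reject the null hypothesis — the data are consistent with the 1:2:1 ratio.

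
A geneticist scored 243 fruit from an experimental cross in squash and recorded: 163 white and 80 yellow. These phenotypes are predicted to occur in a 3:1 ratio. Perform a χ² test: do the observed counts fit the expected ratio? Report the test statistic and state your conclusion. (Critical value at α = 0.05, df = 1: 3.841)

Expected counts for N = 243 under a 3:1 ratio (total parts = 4):
  white: 243 × 3/4 = 182.25
  yellow: 243 × 1/4 = 60.75
χ² = Σ (O − E)² / E
  white: (163 − 182.25)² / 182.25 = 2.0333
  yellow: (80 − 60.75)² / 60.75 = 6.0998
χ² = 2.0333 + 6.0998 = 8.1331 ≈ 8.133
Degrees of freedom = 2 − 1 = 1; critical value at α = 0.05 is 3.841.
Since 8.133 > 3.841, we reject the null hypothesis — the data do not fit the 3:1 ratio.

8.133; not consistent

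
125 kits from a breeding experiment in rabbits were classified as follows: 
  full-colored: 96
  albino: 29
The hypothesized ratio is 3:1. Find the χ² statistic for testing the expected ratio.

Total ratio parts = 4. Expected numbers out of 125:
  full-colored: 125 × 3/4 = 93.75
  albino: 125 × 1/4 = 31.25
χ² = Σ (O − E)² / E
  full-colored: (96 − 93.75)² / 93.75 = 0.0540
  albino: (29 − 31.25)² / 31.25 = 0.1620
χ² = 0.0540 + 0.1620 = 0.216

0.216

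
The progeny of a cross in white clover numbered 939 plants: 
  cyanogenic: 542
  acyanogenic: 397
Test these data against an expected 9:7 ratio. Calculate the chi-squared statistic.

0.826

Expected counts for N = 939 under a 9:7 ratio (total parts = 16):
  cyanogenic: 939 × 9/16 = 528.1875
  acyanogenic: 939 × 7/16 = 410.8125
χ² = Σ (O − E)² / E
  cyanogenic: (542 − 528.1875)² / 528.1875 = 0.3612
  acyanogenic: (397 − 410.8125)² / 410.8125 = 0.4644
χ² = 0.3612 + 0.4644 = 0.8256 ≈ 0.826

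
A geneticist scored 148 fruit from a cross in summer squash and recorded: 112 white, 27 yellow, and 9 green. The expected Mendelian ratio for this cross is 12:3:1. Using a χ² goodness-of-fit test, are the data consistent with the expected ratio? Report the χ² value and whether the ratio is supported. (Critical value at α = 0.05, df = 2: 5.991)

0.036; consistent

Expected counts for N = 148 under a 12:3:1 ratio (total parts = 16):
  white: 148 × 12/16 = 111
  yellow: 148 × 3/16 = 27.75
  green: 148 × 1/16 = 9.25
χ² = Σ (O − E)² / E
  white: (112 − 111)² / 111 = 0.0090
  yellow: (27 − 27.75)² / 27.75 = 0.0203
  green: (9 − 9.25)² / 9.25 = 0.0068
χ² = 0.0090 + 0.0203 + 0.0068 = 0.0361 ≈ 0.036
Degrees of freedom = 3 − 1 = 2; critical value at α = 0.05 is 5.991.
Since 0.036 < 5.991, we fail to reject the null hypothesis — the data are consistent with the 12:3:1 ratio.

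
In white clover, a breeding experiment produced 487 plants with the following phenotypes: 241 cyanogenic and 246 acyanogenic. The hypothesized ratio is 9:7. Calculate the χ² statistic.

Under the 9:7 hypothesis (Σ ratio = 16, N = 487):
  cyanogenic: 487 × 9/16 = 273.9375
  acyanogenic: 487 × 7/16 = 213.0625
χ² = Σ (O − E)² / E
  cyanogenic: (241 − 273.9375)² / 273.9375 = 3.9603
  acyanogenic: (246 − 213.0625)² / 213.0625 = 5.0918
χ² = 3.9603 + 5.0918 = 9.0521 ≈ 9.052

9.052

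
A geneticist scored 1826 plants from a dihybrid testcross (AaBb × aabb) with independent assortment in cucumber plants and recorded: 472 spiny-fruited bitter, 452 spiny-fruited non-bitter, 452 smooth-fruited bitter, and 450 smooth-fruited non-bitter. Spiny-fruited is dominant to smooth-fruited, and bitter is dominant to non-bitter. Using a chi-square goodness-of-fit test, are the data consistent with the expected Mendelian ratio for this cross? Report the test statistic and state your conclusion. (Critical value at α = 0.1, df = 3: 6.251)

A dihybrid testcross with independent assortment gives a 1:1:1:1 ratio.
Total ratio parts = 4. Expected numbers out of 1826:
  spiny-fruited bitter: 1826 × 1/4 = 456.5
  spiny-fruited non-bitter: 1826 × 1/4 = 456.5
  smooth-fruited bitter: 1826 × 1/4 = 456.5
  smooth-fruited non-bitter: 1826 × 1/4 = 456.5
χ² = Σ (O − E)² / E
  spiny-fruited bitter: (472 − 456.5)² / 456.5 = 0.5263
  spiny-fruited non-bitter: (452 − 456.5)² / 456.5 = 0.0444
  smooth-fruited bitter: (452 − 456.5)² / 456.5 = 0.0444
  smooth-fruited non-bitter: (450 − 456.5)² / 456.5 = 0.0926
χ² = 0.5263 + 0.0444 + 0.0444 + 0.0926 = 0.7077 ≈ 0.708
Degrees of freedom = 4 − 1 = 3; critical value at α = 0.1 is 6.251.
Since 0.708 < 6.251, we fail to reject the null hypothesis — the data are consistent with the 1:1:1:1 ratio.

0.708; consistent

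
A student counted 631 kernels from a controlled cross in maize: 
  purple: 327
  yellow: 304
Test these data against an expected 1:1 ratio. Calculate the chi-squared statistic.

Under the 1:1 hypothesis (Σ ratio = 2, N = 631):
  purple: 631 × 1/2 = 315.5
  yellow: 631 × 1/2 = 315.5
χ² = Σ (O − E)² / E
  purple: (327 − 315.5)² / 315.5 = 0.4192
  yellow: (304 − 315.5)² / 315.5 = 0.4192
χ² = 0.4192 + 0.4192 = 0.8384 ≈ 0.838

0.838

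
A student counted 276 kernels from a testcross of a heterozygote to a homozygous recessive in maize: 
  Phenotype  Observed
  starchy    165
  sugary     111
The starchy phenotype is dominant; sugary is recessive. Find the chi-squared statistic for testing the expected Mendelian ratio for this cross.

10.565

A testcross of a heterozygote (Aa × aa) gives a 1:1 phenotypic ratio.
Under the 1:1 hypothesis (Σ ratio = 2, N = 276):
  starchy: 276 × 1/2 = 138
  sugary: 276 × 1/2 = 138
χ² = Σ (O − E)² / E
  starchy: (165 − 138)² / 138 = 5.2826
  sugary: (111 − 138)² / 138 = 5.2826
χ² = 5.2826 + 5.2826 = 10.5652 ≈ 10.565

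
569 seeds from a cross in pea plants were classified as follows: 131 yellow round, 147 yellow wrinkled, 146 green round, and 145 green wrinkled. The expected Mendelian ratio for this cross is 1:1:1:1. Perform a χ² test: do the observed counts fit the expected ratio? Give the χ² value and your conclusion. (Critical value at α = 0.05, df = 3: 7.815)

1.200; consistent

Total ratio parts = 4. Expected numbers out of 569:
  yellow round: 569 × 1/4 = 142.25
  yellow wrinkled: 569 × 1/4 = 142.25
  green round: 569 × 1/4 = 142.25
  green wrinkled: 569 × 1/4 = 142.25
χ² = Σ (O − E)² / E
  yellow round: (131 − 142.25)² / 142.25 = 0.8897
  yellow wrinkled: (147 − 142.25)² / 142.25 = 0.1586
  green round: (146 − 142.25)² / 142.25 = 0.0989
  green wrinkled: (145 − 142.25)² / 142.25 = 0.0532
χ² = 0.8897 + 0.1586 + 0.0989 + 0.0532 = 1.2004 ≈ 1.200
Degrees of freedom = 4 − 1 = 3; critical value at α = 0.05 is 7.815.
Since 1.200 < 7.815, we fail to reject the null hypothesis — the data are consistent with the 1:1:1:1 ratio.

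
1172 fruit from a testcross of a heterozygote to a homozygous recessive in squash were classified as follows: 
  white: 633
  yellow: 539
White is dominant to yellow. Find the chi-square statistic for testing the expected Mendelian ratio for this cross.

7.539

A testcross of a heterozygote (Aa × aa) gives a 1:1 phenotypic ratio.
The 1:1 ratio has 2 parts, so with N = 1172 the expected counts are:
  white: 1172 × 1/2 = 586
  yellow: 1172 × 1/2 = 586
χ² = Σ (O − E)² / E
  white: (633 − 586)² / 586 = 3.7696
  yellow: (539 − 586)² / 586 = 3.7696
χ² = 3.7696 + 3.7696 = 7.5392 ≈ 7.539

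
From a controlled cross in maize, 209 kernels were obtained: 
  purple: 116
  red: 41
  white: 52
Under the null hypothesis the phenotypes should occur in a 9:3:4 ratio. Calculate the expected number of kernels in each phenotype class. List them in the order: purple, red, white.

117.5625, 39.1875, 52.25

Total ratio parts = 16. Expected numbers out of 209:
  purple: 209 × 9/16 = 117.5625
  red: 209 × 3/16 = 39.1875
  white: 209 × 4/16 = 52.25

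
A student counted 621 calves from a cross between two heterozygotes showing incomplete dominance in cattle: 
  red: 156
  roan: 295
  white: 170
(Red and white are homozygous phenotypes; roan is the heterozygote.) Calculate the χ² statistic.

2.179

With incomplete dominance, a heterozygote × heterozygote cross gives a 1:2:1 phenotypic ratio.
Under the 1:2:1 hypothesis (Σ ratio = 4, N = 621):
  red: 621 × 1/4 = 155.25
  roan: 621 × 2/4 = 310.5
  white: 621 × 1/4 = 155.25
χ² = Σ (O − E)² / E
  red: (156 − 155.25)² / 155.25 = 0.0036
  roan: (295 − 310.5)² / 310.5 = 0.7738
  white: (170 − 155.25)² / 155.25 = 1.4014
χ² = 0.0036 + 0.7738 + 1.4014 = 2.1788 ≈ 2.179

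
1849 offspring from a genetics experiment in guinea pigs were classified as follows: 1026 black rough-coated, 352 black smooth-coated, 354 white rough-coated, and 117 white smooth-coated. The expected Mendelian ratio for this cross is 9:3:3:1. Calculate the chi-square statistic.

The 9:3:3:1 ratio has 16 parts, so with N = 1849 the expected counts are:
  black rough-coated: 1849 × 9/16 = 1040.0625
  black smooth-coated: 1849 × 3/16 = 346.6875
  white rough-coated: 1849 × 3/16 = 346.6875
  white smooth-coated: 1849 × 1/16 = 115.5625
χ² = Σ (O − E)² / E
  black rough-coated: (1026 − 1040.0625)² / 1040.0625 = 0.1901
  black smooth-coated: (352 − 346.6875)² / 346.6875 = 0.0814
  white rough-coated: (354 − 346.6875)² / 346.6875 = 0.1542
  white smooth-coated: (117 − 115.5625)² / 115.5625 = 0.0179
χ² = 0.1901 + 0.0814 + 0.1542 + 0.0179 = 0.4436 ≈ 0.444

0.444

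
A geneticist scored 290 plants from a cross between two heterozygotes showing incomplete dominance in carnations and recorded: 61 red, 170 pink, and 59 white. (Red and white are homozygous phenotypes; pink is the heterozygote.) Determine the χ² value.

8.648

With incomplete dominance, a heterozygote × heterozygote cross gives a 1:2:1 phenotypic ratio.
Expected counts for N = 290 under a 1:2:1 ratio (total parts = 4):
  red: 290 × 1/4 = 72.5
  pink: 290 × 2/4 = 145
  white: 290 × 1/4 = 72.5
χ² = Σ (O − E)² / E
  red: (61 − 72.5)² / 72.5 = 1.8241
  pink: (170 − 145)² / 145 = 4.3103
  white: (59 − 72.5)² / 72.5 = 2.5138
χ² = 1.8241 + 4.3103 + 2.5138 = 8.6482 ≈ 8.648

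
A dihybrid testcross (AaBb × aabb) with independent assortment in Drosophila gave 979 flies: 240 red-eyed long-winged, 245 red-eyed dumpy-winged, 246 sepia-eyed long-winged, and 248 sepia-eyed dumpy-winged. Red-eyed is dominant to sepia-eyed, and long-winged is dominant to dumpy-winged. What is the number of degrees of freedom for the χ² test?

A dihybrid testcross with independent assortment gives a 1:1:1:1 ratio.
A goodness-of-fit test with 4 phenotype classes has df = 4 − 1 = 3.

3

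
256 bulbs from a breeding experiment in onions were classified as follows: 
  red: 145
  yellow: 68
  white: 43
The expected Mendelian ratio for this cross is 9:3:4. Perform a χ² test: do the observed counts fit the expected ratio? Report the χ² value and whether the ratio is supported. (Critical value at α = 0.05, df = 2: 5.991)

Under the 9:3:4 hypothesis (Σ ratio = 16, N = 256):
  red: 256 × 9/16 = 144
  yellow: 256 × 3/16 = 48
  white: 256 × 4/16 = 64
χ² = Σ (O − E)² / E
  red: (145 − 144)² / 144 = 0.0069
  yellow: (68 − 48)² / 48 = 8.3333
  white: (43 − 64)² / 64 = 6.8906
χ² = 0.0069 + 8.3333 + 6.8906 = 15.2308 ≈ 15.231
Degrees of freedom = 3 − 1 = 2; critical value at α = 0.05 is 5.991.
Since 15.231 > 5.991, we reject the null hypothesis — the data do not fit the 9:3:4 ratio.

15.231; not consistent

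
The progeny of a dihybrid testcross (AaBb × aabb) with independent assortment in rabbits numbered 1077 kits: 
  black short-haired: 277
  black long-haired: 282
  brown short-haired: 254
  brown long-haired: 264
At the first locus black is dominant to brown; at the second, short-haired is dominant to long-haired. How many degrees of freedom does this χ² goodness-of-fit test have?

A dihybrid testcross with independent assortment gives a 1:1:1:1 ratio.
A goodness-of-fit test with 4 phenotype classes has df = 4 − 1 = 3.

3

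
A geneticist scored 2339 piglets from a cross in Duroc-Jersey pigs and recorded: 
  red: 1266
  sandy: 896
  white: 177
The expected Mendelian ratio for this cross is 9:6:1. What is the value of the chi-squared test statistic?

8.777

Under the 9:6:1 hypothesis (Σ ratio = 16, N = 2339):
  red: 2339 × 9/16 = 1315.6875
  sandy: 2339 × 6/16 = 877.125
  white: 2339 × 1/16 = 146.1875
χ² = Σ (O − E)² / E
  red: (1266 − 1315.6875)² / 1315.6875 = 1.8765
  sandy: (896 − 877.125)² / 877.125 = 0.4062
  white: (177 − 146.1875)² / 146.1875 = 6.4945
χ² = 1.8765 + 0.4062 + 6.4945 = 8.7772 ≈ 8.777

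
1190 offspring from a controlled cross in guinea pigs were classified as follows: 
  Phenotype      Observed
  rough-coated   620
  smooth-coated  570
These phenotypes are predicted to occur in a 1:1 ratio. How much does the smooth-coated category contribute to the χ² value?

Expected counts for N = 1190 under a 1:1 ratio (total parts = 2):
  rough-coated: 1190 × 1/2 = 595
  smooth-coated: 1190 × 1/2 = 595
Contribution of smooth-coated: (570 − 595)² / 595 = 1.0504

1.050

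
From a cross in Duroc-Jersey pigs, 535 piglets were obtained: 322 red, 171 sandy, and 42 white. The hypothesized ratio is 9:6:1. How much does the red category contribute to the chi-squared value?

1.474

Total ratio parts = 16. Expected numbers out of 535:
  red: 535 × 9/16 = 300.9375
  sandy: 535 × 6/16 = 200.625
  white: 535 × 1/16 = 33.4375
Contribution of red: (322 − 300.9375)² / 300.9375 = 1.4742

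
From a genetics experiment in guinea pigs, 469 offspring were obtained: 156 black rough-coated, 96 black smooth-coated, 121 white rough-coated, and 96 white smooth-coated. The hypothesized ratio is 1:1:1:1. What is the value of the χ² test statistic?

Expected counts for N = 469 under a 1:1:1:1 ratio (total parts = 4):
  black rough-coated: 469 × 1/4 = 117.25
  black smooth-coated: 469 × 1/4 = 117.25
  white rough-coated: 469 × 1/4 = 117.25
  white smooth-coated: 469 × 1/4 = 117.25
χ² = Σ (O − E)² / E
  black rough-coated: (156 − 117.25)² / 117.25 = 12.8065
  black smooth-coated: (96 − 117.25)² / 117.25 = 3.8513
  white rough-coated: (121 − 117.25)² / 117.25 = 0.1199
  white smooth-coated: (96 − 117.25)² / 117.25 = 3.8513
χ² = 12.8065 + 3.8513 + 0.1199 + 3.8513 = 20.629

20.629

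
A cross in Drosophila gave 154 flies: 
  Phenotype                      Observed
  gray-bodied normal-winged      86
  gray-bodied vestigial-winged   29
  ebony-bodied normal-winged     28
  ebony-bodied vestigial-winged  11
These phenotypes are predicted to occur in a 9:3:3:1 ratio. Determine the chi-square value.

0.228

The 9:3:3:1 ratio has 16 parts, so with N = 154 the expected counts are:
  gray-bodied normal-winged: 154 × 9/16 = 86.625
  gray-bodied vestigial-winged: 154 × 3/16 = 28.875
  ebony-bodied normal-winged: 154 × 3/16 = 28.875
  ebony-bodied vestigial-winged: 154 × 1/16 = 9.625
χ² = Σ (O − E)² / E
  gray-bodied normal-winged: (86 − 86.625)² / 86.625 = 0.0045
  gray-bodied vestigial-winged: (29 − 28.875)² / 28.875 = 0.0005
  ebony-bodied normal-winged: (28 − 28.875)² / 28.875 = 0.0265
  ebony-bodied vestigial-winged: (11 − 9.625)² / 9.625 = 0.1964
χ² = 0.0045 + 0.0005 + 0.0265 + 0.1964 = 0.2279 ≈ 0.228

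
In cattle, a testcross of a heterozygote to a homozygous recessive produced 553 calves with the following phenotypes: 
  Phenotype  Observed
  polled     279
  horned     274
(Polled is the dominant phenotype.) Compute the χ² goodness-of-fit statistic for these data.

0.045

A testcross of a heterozygote (Aa × aa) gives a 1:1 phenotypic ratio.
Expected counts for N = 553 under a 1:1 ratio (total parts = 2):
  polled: 553 × 1/2 = 276.5
  horned: 553 × 1/2 = 276.5
χ² = Σ (O − E)² / E
  polled: (279 − 276.5)² / 276.5 = 0.0226
  horned: (274 − 276.5)² / 276.5 = 0.0226
χ² = 0.0226 + 0.0226 = 0.0452 ≈ 0.045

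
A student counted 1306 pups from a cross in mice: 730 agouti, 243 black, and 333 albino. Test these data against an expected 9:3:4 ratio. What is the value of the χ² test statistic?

0.173

Expected counts for N = 1306 under a 9:3:4 ratio (total parts = 16):
  agouti: 1306 × 9/16 = 734.625
  black: 1306 × 3/16 = 244.875
  albino: 1306 × 4/16 = 326.5
χ² = Σ (O − E)² / E
  agouti: (730 − 734.625)² / 734.625 = 0.0291
  black: (243 − 244.875)² / 244.875 = 0.0144
  albino: (333 − 326.5)² / 326.5 = 0.1294
χ² = 0.0291 + 0.0144 + 0.1294 = 0.1729 ≈ 0.173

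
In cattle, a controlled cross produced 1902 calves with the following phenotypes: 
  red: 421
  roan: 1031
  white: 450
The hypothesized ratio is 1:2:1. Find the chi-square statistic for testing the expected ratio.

14.344

Under the 1:2:1 hypothesis (Σ ratio = 4, N = 1902):
  red: 1902 × 1/4 = 475.5
  roan: 1902 × 2/4 = 951
  white: 1902 × 1/4 = 475.5
χ² = Σ (O − E)² / E
  red: (421 − 475.5)² / 475.5 = 6.2466
  roan: (1031 − 951)² / 951 = 6.7298
  white: (450 − 475.5)² / 475.5 = 1.3675
χ² = 6.2466 + 6.7298 + 1.3675 = 14.3439 ≈ 14.344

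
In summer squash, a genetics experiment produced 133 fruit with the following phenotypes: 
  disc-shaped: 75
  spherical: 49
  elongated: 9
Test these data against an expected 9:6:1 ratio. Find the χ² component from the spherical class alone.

0.015

Total ratio parts = 16. Expected numbers out of 133:
  disc-shaped: 133 × 9/16 = 74.8125
  spherical: 133 × 6/16 = 49.875
  elongated: 133 × 1/16 = 8.3125
Contribution of spherical: (49 − 49.875)² / 49.875 = 0.0154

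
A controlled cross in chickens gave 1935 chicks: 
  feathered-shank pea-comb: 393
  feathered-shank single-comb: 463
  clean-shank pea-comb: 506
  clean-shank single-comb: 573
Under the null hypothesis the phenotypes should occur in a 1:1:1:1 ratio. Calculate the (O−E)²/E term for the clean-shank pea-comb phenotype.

1.023

Under the 1:1:1:1 hypothesis (Σ ratio = 4, N = 1935):
  feathered-shank pea-comb: 1935 × 1/4 = 483.75
  feathered-shank single-comb: 1935 × 1/4 = 483.75
  clean-shank pea-comb: 1935 × 1/4 = 483.75
  clean-shank single-comb: 1935 × 1/4 = 483.75
Contribution of clean-shank pea-comb: (506 − 483.75)² / 483.75 = 1.0234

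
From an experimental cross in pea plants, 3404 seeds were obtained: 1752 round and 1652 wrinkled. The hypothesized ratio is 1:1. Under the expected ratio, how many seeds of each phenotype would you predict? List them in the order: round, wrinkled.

Total ratio parts = 2. Expected numbers out of 3404:
  round: 3404 × 1/2 = 1702
  wrinkled: 3404 × 1/2 = 1702

1702, 1702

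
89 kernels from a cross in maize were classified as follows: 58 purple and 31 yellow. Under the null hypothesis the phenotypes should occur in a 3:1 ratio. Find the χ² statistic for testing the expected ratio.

4.588

Under the 3:1 hypothesis (Σ ratio = 4, N = 89):
  purple: 89 × 3/4 = 66.75
  yellow: 89 × 1/4 = 22.25
χ² = Σ (O − E)² / E
  purple: (58 − 66.75)² / 66.75 = 1.1470
  yellow: (31 − 22.25)² / 22.25 = 3.4410
χ² = 1.1470 + 3.4410 = 4.588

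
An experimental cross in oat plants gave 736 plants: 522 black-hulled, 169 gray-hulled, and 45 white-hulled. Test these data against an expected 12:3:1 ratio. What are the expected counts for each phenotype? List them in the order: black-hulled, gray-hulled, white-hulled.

552, 138, 46

Under the 12:3:1 hypothesis (Σ ratio = 16, N = 736):
  black-hulled: 736 × 12/16 = 552
  gray-hulled: 736 × 3/16 = 138
  white-hulled: 736 × 1/16 = 46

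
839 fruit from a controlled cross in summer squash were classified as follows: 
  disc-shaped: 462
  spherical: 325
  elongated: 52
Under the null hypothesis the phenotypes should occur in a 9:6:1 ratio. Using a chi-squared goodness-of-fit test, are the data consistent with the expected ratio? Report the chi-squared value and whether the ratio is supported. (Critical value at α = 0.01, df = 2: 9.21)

0.555; consistent

Expected counts for N = 839 under a 9:6:1 ratio (total parts = 16):
  disc-shaped: 839 × 9/16 = 471.9375
  spherical: 839 × 6/16 = 314.625
  elongated: 839 × 1/16 = 52.4375
χ² = Σ (O − E)² / E
  disc-shaped: (462 − 471.9375)² / 471.9375 = 0.2093
  spherical: (325 − 314.625)² / 314.625 = 0.3421
  elongated: (52 − 52.4375)² / 52.4375 = 0.0037
χ² = 0.2093 + 0.3421 + 0.0037 = 0.5551 ≈ 0.555
Degrees of freedom = 3 − 1 = 2; critical value at α = 0.01 is 9.21.
Since 0.555 < 9.21, we fail to reject the null hypothesis — the data are consistent with the 9:6:1 ratio.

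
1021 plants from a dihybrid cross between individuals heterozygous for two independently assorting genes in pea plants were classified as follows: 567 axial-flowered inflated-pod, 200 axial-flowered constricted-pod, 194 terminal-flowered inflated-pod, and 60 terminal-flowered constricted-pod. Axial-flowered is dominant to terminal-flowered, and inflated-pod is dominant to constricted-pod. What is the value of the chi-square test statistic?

A dihybrid F₂ with independent assortment and complete dominance at both loci gives a 9:3:3:1 phenotypic ratio.
Expected counts for N = 1021 under a 9:3:3:1 ratio (total parts = 16):
  axial-flowered inflated-pod: 1021 × 9/16 = 574.3125
  axial-flowered constricted-pod: 1021 × 3/16 = 191.4375
  terminal-flowered inflated-pod: 1021 × 3/16 = 191.4375
  terminal-flowered constricted-pod: 1021 × 1/16 = 63.8125
χ² = Σ (O − E)² / E
  axial-flowered inflated-pod: (567 − 574.3125)² / 574.3125 = 0.0931
  axial-flowered constricted-pod: (200 − 191.4375)² / 191.4375 = 0.3830
  terminal-flowered inflated-pod: (194 − 191.4375)² / 191.4375 = 0.0343
  terminal-flowered constricted-pod: (60 − 63.8125)² / 63.8125 = 0.2278
χ² = 0.0931 + 0.3830 + 0.0343 + 0.2278 = 0.7382 ≈ 0.738

0.738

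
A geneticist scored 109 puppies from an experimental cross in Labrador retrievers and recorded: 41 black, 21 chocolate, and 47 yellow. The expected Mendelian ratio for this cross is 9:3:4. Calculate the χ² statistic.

Under the 9:3:4 hypothesis (Σ ratio = 16, N = 109):
  black: 109 × 9/16 = 61.3125
  chocolate: 109 × 3/16 = 20.4375
  yellow: 109 × 4/16 = 27.25
χ² = Σ (O − E)² / E
  black: (41 − 61.3125)² / 61.3125 = 6.7294
  chocolate: (21 − 20.4375)² / 20.4375 = 0.0155
  yellow: (47 − 27.25)² / 27.25 = 14.3142
χ² = 6.7294 + 0.0155 + 14.3142 = 21.0591 ≈ 21.059

21.059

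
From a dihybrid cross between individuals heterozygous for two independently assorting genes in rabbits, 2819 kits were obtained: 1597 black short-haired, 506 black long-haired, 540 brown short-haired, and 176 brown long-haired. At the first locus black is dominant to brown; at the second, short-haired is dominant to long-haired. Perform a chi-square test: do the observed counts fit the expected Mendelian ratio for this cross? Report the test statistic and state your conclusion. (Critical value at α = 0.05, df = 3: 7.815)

A dihybrid F₂ with independent assortment and complete dominance at both loci gives a 9:3:3:1 phenotypic ratio.
The 9:3:3:1 ratio has 16 parts, so with N = 2819 the expected counts are:
  black short-haired: 2819 × 9/16 = 1585.6875
  black long-haired: 2819 × 3/16 = 528.5625
  brown short-haired: 2819 × 3/16 = 528.5625
  brown long-haired: 2819 × 1/16 = 176.1875
χ² = Σ (O − E)² / E
  black short-haired: (1597 − 1585.6875)² / 1585.6875 = 0.0807
  black long-haired: (506 − 528.5625)² / 528.5625 = 0.9631
  brown short-haired: (540 − 528.5625)² / 528.5625 = 0.2475
  brown long-haired: (176 − 176.1875)² / 176.1875 = 0.0002
χ² = 0.0807 + 0.9631 + 0.2475 + 0.0002 = 1.2915 ≈ 1.292
Degrees of freedom = 4 − 1 = 3; critical value at α = 0.05 is 7.815.
Since 1.292 < 7.815, we fail to reject the null hypothesis — the data are consistent with the 9:3:3:1 ratio.

1.292; consistent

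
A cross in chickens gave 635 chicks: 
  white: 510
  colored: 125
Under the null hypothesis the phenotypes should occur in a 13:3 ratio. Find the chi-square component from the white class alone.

0.068

Expected counts for N = 635 under a 13:3 ratio (total parts = 16):
  white: 635 × 13/16 = 515.9375
  colored: 635 × 3/16 = 119.0625
Contribution of white: (510 − 515.9375)² / 515.9375 = 0.0683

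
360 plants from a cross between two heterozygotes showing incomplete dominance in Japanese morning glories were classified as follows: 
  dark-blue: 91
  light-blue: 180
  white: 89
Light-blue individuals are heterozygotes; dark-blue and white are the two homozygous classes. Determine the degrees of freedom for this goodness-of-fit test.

With incomplete dominance, a heterozygote × heterozygote cross gives a 1:2:1 phenotypic ratio.
A goodness-of-fit test with 3 phenotype classes has df = 3 − 1 = 2.

2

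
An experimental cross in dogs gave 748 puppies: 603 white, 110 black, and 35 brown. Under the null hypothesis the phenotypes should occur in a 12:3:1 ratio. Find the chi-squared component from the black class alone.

6.525

Total ratio parts = 16. Expected numbers out of 748:
  white: 748 × 12/16 = 561
  black: 748 × 3/16 = 140.25
  brown: 748 × 1/16 = 46.75
Contribution of black: (110 − 140.25)² / 140.25 = 6.5245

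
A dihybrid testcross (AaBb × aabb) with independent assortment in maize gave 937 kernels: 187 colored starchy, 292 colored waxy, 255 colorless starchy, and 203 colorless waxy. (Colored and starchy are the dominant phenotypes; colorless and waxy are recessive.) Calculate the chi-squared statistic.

29.775

A dihybrid testcross with independent assortment gives a 1:1:1:1 ratio.
Under the 1:1:1:1 hypothesis (Σ ratio = 4, N = 937):
  colored starchy: 937 × 1/4 = 234.25
  colored waxy: 937 × 1/4 = 234.25
  colorless starchy: 937 × 1/4 = 234.25
  colorless waxy: 937 × 1/4 = 234.25
χ² = Σ (O − E)² / E
  colored starchy: (187 − 234.25)² / 234.25 = 9.5307
  colored waxy: (292 − 234.25)² / 234.25 = 14.2372
  colorless starchy: (255 − 234.25)² / 234.25 = 1.8380
  colorless waxy: (203 − 234.25)² / 234.25 = 4.1689
χ² = 9.5307 + 14.2372 + 1.8380 + 4.1689 = 29.7748 ≈ 29.775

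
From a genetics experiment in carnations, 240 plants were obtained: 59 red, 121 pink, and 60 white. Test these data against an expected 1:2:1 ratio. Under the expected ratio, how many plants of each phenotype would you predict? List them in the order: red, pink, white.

Under the 1:2:1 hypothesis (Σ ratio = 4, N = 240):
  red: 240 × 1/4 = 60
  pink: 240 × 2/4 = 120
  white: 240 × 1/4 = 60

60, 120, 60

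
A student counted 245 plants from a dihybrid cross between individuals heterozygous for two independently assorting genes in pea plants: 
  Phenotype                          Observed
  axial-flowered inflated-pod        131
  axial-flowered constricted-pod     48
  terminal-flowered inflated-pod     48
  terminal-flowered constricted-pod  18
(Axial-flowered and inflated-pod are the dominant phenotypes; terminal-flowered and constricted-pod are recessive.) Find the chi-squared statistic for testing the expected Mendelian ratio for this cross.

0.994

A dihybrid F₂ with independent assortment and complete dominance at both loci gives a 9:3:3:1 phenotypic ratio.
The 9:3:3:1 ratio has 16 parts, so with N = 245 the expected counts are:
  axial-flowered inflated-pod: 245 × 9/16 = 137.8125
  axial-flowered constricted-pod: 245 × 3/16 = 45.9375
  terminal-flowered inflated-pod: 245 × 3/16 = 45.9375
  terminal-flowered constricted-pod: 245 × 1/16 = 15.3125
χ² = Σ (O − E)² / E
  axial-flowered inflated-pod: (131 − 137.8125)² / 137.8125 = 0.3368
  axial-flowered constricted-pod: (48 − 45.9375)² / 45.9375 = 0.0926
  terminal-flowered inflated-pod: (48 − 45.9375)² / 45.9375 = 0.0926
  terminal-flowered constricted-pod: (18 − 15.3125)² / 15.3125 = 0.4717
χ² = 0.3368 + 0.0926 + 0.0926 + 0.4717 = 0.9937 ≈ 0.994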